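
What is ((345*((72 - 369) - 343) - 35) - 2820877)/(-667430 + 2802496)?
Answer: -1520856/1067533 ≈ -1.4246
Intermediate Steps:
((345*((72 - 369) - 343) - 35) - 2820877)/(-667430 + 2802496) = ((345*(-297 - 343) - 35) - 2820877)/2135066 = ((345*(-640) - 35) - 2820877)*(1/2135066) = ((-220800 - 35) - 2820877)*(1/2135066) = (-220835 - 2820877)*(1/2135066) = -3041712*1/2135066 = -1520856/1067533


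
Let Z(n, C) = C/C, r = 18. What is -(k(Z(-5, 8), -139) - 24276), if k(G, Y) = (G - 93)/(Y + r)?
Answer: 2937304/121 ≈ 24275.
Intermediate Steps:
Z(n, C) = 1
k(G, Y) = (-93 + G)/(18 + Y) (k(G, Y) = (G - 93)/(Y + 18) = (-93 + G)/(18 + Y))
-(k(Z(-5, 8), -139) - 24276) = -((-93 + 1)/(18 - 139) - 24276) = -(-92/(-121) - 24276) = -(-1/121*(-92) - 24276) = -(92/121 - 24276) = -1*(-2937304/121) = 2937304/121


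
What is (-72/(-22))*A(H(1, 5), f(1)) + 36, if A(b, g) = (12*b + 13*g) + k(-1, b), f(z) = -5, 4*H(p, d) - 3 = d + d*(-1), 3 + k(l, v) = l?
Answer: -1764/11 ≈ -160.36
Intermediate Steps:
k(l, v) = -3 + l
H(p, d) = ¾ (H(p, d) = ¾ + (d + d*(-1))/4 = ¾ + (d - d)/4 = ¾ + (¼)*0 = ¾ + 0 = ¾)
A(b, g) = -4 + 12*b + 13*g (A(b, g) = (12*b + 13*g) + (-3 - 1) = (12*b + 13*g) - 4 = -4 + 12*b + 13*g)
(-72/(-22))*A(H(1, 5), f(1)) + 36 = (-72/(-22))*(-4 + 12*(¾) + 13*(-5)) + 36 = (-72*(-1/22))*(-4 + 9 - 65) + 36 = (36/11)*(-60) + 36 = -2160/11 + 36 = -1764/11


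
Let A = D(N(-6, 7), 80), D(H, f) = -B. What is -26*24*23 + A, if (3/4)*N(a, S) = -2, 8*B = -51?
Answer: -114765/8 ≈ -14346.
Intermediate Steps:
B = -51/8 (B = (1/8)*(-51) = -51/8 ≈ -6.3750)
N(a, S) = -8/3 (N(a, S) = (4/3)*(-2) = -8/3)
D(H, f) = 51/8 (D(H, f) = -1*(-51/8) = 51/8)
A = 51/8 ≈ 6.3750
-26*24*23 + A = -26*24*23 + 51/8 = -624*23 + 51/8 = -14352 + 51/8 = -114765/8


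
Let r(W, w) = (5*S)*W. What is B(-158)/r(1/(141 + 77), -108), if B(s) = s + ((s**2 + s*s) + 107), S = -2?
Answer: -5436593/5 ≈ -1.0873e+6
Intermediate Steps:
r(W, w) = -10*W (r(W, w) = (5*(-2))*W = -10*W)
B(s) = 107 + s + 2*s**2 (B(s) = s + ((s**2 + s**2) + 107) = s + (2*s**2 + 107) = s + (107 + 2*s**2) = 107 + s + 2*s**2)
B(-158)/r(1/(141 + 77), -108) = (107 - 158 + 2*(-158)**2)/((-10/(141 + 77))) = (107 - 158 + 2*24964)/((-10/218)) = (107 - 158 + 49928)/((-10*1/218)) = 49877/(-5/109) = 49877*(-109/5) = -5436593/5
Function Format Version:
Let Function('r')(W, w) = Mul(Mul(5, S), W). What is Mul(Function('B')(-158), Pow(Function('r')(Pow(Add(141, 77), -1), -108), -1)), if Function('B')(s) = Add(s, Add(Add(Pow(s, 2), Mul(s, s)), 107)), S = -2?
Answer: Rational(-5436593, 5) ≈ -1.0873e+6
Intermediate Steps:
Function('r')(W, w) = Mul(-10, W) (Function('r')(W, w) = Mul(Mul(5, -2), W) = Mul(-10, W))
Function('B')(s) = Add(107, s, Mul(2, Pow(s, 2))) (Function('B')(s) = Add(s, Add(Add(Pow(s, 2), Pow(s, 2)), 107)) = Add(s, Add(Mul(2, Pow(s, 2)), 107)) = Add(s, Add(107, Mul(2, Pow(s, 2)))) = Add(107, s, Mul(2, Pow(s, 2))))
Mul(Function('B')(-158), Pow(Function('r')(Pow(Add(141, 77), -1), -108), -1)) = Mul(Add(107, -158, Mul(2, Pow(-158, 2))), Pow(Mul(-10, Pow(Add(141, 77), -1)), -1)) = Mul(Add(107, -158, Mul(2, 24964)), Pow(Mul(-10, Pow(218, -1)), -1)) = Mul(Add(107, -158, 49928), Pow(Mul(-10, Rational(1, 218)), -1)) = Mul(49877, Pow(Rational(-5, 109), -1)) = Mul(49877, Rational(-109, 5)) = Rational(-5436593, 5)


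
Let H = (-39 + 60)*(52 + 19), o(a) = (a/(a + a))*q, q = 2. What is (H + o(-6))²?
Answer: 2226064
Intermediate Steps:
o(a) = 1 (o(a) = (a/(a + a))*2 = (a/((2*a)))*2 = ((1/(2*a))*a)*2 = (½)*2 = 1)
H = 1491 (H = 21*71 = 1491)
(H + o(-6))² = (1491 + 1)² = 1492² = 2226064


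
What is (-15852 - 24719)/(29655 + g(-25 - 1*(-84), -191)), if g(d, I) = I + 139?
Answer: -40571/29603 ≈ -1.3705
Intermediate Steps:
g(d, I) = 139 + I
(-15852 - 24719)/(29655 + g(-25 - 1*(-84), -191)) = (-15852 - 24719)/(29655 + (139 - 191)) = -40571/(29655 - 52) = -40571/29603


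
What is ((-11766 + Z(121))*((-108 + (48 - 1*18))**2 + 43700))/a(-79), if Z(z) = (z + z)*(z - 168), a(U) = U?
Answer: 1152001760/79 ≈ 1.4582e+7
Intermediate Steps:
Z(z) = 2*z*(-168 + z) (Z(z) = (2*z)*(-168 + z) = 2*z*(-168 + z))
((-11766 + Z(121))*((-108 + (48 - 1*18))**2 + 43700))/a(-79) = ((-11766 + 2*121*(-168 + 121))*((-108 + (48 - 1*18))**2 + 43700))/(-79) = ((-11766 + 2*121*(-47))*((-108 + (48 - 18))**2 + 43700))*(-1/79) = ((-11766 - 11374)*((-108 + 30)**2 + 43700))*(-1/79) = -23140*((-78)**2 + 43700)*(-1/79) = -23140*(6084 + 43700)*(-1/79) = -23140*49784*(-1/79) = -1152001760*(-1/79) = 1152001760/79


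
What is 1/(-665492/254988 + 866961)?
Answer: 63747/55265996494 ≈ 1.1535e-6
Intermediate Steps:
1/(-665492/254988 + 866961) = 1/(-665492*1/254988 + 866961) = 1/(-166373/63747 + 866961) = 1/(55265996494/63747) = 63747/55265996494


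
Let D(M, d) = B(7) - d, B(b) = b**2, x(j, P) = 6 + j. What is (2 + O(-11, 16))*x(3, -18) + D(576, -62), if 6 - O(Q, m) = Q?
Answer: 282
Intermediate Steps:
O(Q, m) = 6 - Q
D(M, d) = 49 - d (D(M, d) = 7**2 - d = 49 - d)
(2 + O(-11, 16))*x(3, -18) + D(576, -62) = (2 + (6 - 1*(-11)))*(6 + 3) + (49 - 1*(-62)) = (2 + (6 + 11))*9 + (49 + 62) = (2 + 17)*9 + 111 = 19*9 + 111 = 171 + 111 = 282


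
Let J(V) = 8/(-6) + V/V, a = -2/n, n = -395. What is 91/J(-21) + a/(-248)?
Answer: -13371541/48980 ≈ -273.00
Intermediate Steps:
a = 2/395 (a = -2/(-395) = -2*(-1/395) = 2/395 ≈ 0.0050633)
J(V) = -⅓ (J(V) = 8*(-⅙) + 1 = -4/3 + 1 = -⅓)
91/J(-21) + a/(-248) = 91/(-⅓) + (2/395)/(-248) = 91*(-3) + (2/395)*(-1/248) = -273 - 1/48980 = -13371541/48980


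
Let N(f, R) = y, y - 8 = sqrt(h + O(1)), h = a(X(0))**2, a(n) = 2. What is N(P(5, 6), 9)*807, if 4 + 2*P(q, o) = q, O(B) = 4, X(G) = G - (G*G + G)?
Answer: 6456 + 1614*sqrt(2) ≈ 8738.5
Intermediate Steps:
X(G) = -G**2 (X(G) = G - (G**2 + G) = G - (G + G**2) = G + (-G - G**2) = -G**2)
P(q, o) = -2 + q/2
h = 4 (h = 2**2 = 4)
y = 8 + 2*sqrt(2) (y = 8 + sqrt(4 + 4) = 8 + sqrt(8) = 8 + 2*sqrt(2) ≈ 10.828)
N(f, R) = 8 + 2*sqrt(2)
N(P(5, 6), 9)*807 = (8 + 2*sqrt(2))*807 = 6456 + 1614*sqrt(2)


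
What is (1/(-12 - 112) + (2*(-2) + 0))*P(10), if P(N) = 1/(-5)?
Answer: 497/620 ≈ 0.80161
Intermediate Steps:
P(N) = -1/5
(1/(-12 - 112) + (2*(-2) + 0))*P(10) = (1/(-12 - 112) + (2*(-2) + 0))*(-1/5) = (1/(-124) + (-4 + 0))*(-1/5) = (-1/124 - 4)*(-1/5) = -497/124*(-1/5) = 497/620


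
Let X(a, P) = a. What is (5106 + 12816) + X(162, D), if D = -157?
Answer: 18084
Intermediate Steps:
(5106 + 12816) + X(162, D) = (5106 + 12816) + 162 = 17922 + 162 = 18084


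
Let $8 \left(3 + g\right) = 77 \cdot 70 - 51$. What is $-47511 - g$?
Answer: $- \frac{385403}{8} \approx -48175.0$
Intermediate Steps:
$g = \frac{5315}{8}$ ($g = -3 + \frac{77 \cdot 70 - 51}{8} = -3 + \frac{5390 - 51}{8} = -3 + \frac{1}{8} \cdot 5339 = -3 + \frac{5339}{8} = \frac{5315}{8} \approx 664.38$)
$-47511 - g = -47511 - \frac{5315}{8} = - \frac{385403}{8}$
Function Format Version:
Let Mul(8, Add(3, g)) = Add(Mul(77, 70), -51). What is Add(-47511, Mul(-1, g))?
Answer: Rational(-385403, 8) ≈ -48175.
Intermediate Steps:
g = Rational(5315, 8) (g = Add(-3, Mul(Rational(1, 8), Add(Mul(77, 70), -51))) = Add(-3, Mul(Rational(1, 8), Add(5390, -51))) = Add(-3, Mul(Rational(1, 8), 5339)) = Add(-3, Rational(5339, 8)) = Rational(5315, 8) ≈ 664.38)
Add(-47511, Mul(-1, g)) = Add(-47511, Mul(-1, Rational(5315, 8))) = Add(-47511, Rational(-5315, 8)) = Rational(-385403, 8)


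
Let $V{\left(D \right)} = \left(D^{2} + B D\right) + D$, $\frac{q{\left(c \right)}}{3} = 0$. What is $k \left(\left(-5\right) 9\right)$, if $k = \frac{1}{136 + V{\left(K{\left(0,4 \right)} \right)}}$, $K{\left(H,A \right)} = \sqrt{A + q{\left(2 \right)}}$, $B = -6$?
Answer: $- \frac{9}{26} \approx -0.34615$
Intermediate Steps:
$q{\left(c \right)} = 0$ ($q{\left(c \right)} = 3 \cdot 0 = 0$)
$K{\left(H,A \right)} = \sqrt{A}$ ($K{\left(H,A \right)} = \sqrt{A + 0} = \sqrt{A}$)
$V{\left(D \right)} = D^{2} - 5 D$ ($V{\left(D \right)} = \left(D^{2} - 6 D\right) + D = D^{2} - 5 D$)
$k = \frac{1}{130}$ ($k = \frac{1}{136 + \sqrt{4} \left(-5 + \sqrt{4}\right)} = \frac{1}{136 + 2 \left(-5 + 2\right)} = \frac{1}{136 + 2 \left(-3\right)} = \frac{1}{136 - 6} = \frac{1}{130} \approx 0.0076923$)
$k \left(\left(-5\right) 9\right) = \frac{\left(-5\right) 9}{130} = \frac{1}{130} \left(-45\right) = - \frac{9}{26}$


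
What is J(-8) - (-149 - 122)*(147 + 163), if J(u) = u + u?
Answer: 83994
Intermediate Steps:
J(u) = 2*u
J(-8) - (-149 - 122)*(147 + 163) = 2*(-8) - (-149 - 122)*(147 + 163) = -16 - (-271)*310 = -16 - 1*(-84010) = -16 + 84010 = 83994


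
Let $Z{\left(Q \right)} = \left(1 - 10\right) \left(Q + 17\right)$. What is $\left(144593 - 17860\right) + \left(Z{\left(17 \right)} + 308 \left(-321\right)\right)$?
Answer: $27559$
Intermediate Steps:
$Z{\left(Q \right)} = -153 - 9 Q$ ($Z{\left(Q \right)} = \left(1 - 10\right) \left(17 + Q\right) = - 9 \left(17 + Q\right) = -153 - 9 Q$)
$\left(144593 - 17860\right) + \left(Z{\left(17 \right)} + 308 \left(-321\right)\right) = \left(144593 - 17860\right) + \left(\left(-153 - 153\right) + 308 \left(-321\right)\right) = 126733 - 99174 = 27559$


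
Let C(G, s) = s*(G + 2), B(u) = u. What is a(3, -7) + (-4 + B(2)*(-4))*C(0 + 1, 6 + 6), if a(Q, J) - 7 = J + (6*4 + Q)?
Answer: -405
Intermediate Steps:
a(Q, J) = 31 + J + Q (a(Q, J) = 7 + (J + (6*4 + Q)) = 7 + (J + (24 + Q)) = 7 + (24 + J + Q) = 31 + J + Q)
C(G, s) = s*(2 + G)
a(3, -7) + (-4 + B(2)*(-4))*C(0 + 1, 6 + 6) = (31 - 7 + 3) + (-4 + 2*(-4))*((6 + 6)*(2 + (0 + 1))) = 27 + (-4 - 8)*(12*(2 + 1)) = 27 - 144*3 = 27 - 12*36 = 27 - 432 = -405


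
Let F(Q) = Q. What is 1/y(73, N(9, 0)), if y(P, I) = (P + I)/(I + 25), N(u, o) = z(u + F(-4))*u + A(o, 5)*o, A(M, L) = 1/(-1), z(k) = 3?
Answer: 13/25 ≈ 0.52000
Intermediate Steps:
A(M, L) = -1
N(u, o) = -o + 3*u (N(u, o) = 3*u - o = -o + 3*u)
y(P, I) = (I + P)/(25 + I)
1/y(73, N(9, 0)) = 1/(((-1*0 + 3*9) + 73)/(25 + (-1*0 + 3*9))) = 1/(((0 + 27) + 73)/(25 + (0 + 27))) = 1/((27 + 73)/(25 + 27)) = 1/(100/52) = 1/((1/52)*100) = 1/(25/13) = 13/25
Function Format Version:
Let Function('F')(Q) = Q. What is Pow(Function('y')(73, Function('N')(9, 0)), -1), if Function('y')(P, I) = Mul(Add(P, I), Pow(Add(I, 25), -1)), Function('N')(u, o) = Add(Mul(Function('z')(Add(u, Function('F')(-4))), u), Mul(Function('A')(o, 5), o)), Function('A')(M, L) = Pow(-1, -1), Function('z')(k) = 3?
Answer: Rational(13, 25) ≈ 0.52000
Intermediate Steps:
Function('A')(M, L) = -1
Function('N')(u, o) = Add(Mul(-1, o), Mul(3, u)) (Function('N')(u, o) = Add(Mul(3, u), Mul(-1, o)) = Add(Mul(-1, o), Mul(3, u)))
Function('y')(P, I) = Mul(Pow(Add(25, I), -1), Add(I, P)) (Function('y')(P, I) = Mul(Add(I, P), Pow(Add(25, I), -1)) = Mul(Pow(Add(25, I), -1), Add(I, P)))
Pow(Function('y')(73, Function('N')(9, 0)), -1) = Pow(Mul(Pow(Add(25, Add(Mul(-1, 0), Mul(3, 9))), -1), Add(Add(Mul(-1, 0), Mul(3, 9)), 73)), -1) = Pow(Mul(Pow(Add(25, Add(0, 27)), -1), Add(Add(0, 27), 73)), -1) = Pow(Mul(Pow(Add(25, 27), -1), Add(27, 73)), -1) = Pow(Mul(Pow(52, -1), 100), -1) = Pow(Mul(Rational(1, 52), 100), -1) = Pow(Rational(25, 13), -1) = Rational(13, 25)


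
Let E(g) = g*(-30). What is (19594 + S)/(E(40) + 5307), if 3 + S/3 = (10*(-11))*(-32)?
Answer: 30145/4107 ≈ 7.3399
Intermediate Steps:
E(g) = -30*g
S = 10551 (S = -9 + 3*((10*(-11))*(-32)) = -9 + 3*(-110*(-32)) = -9 + 3*3520 = -9 + 10560 = 10551)
(19594 + S)/(E(40) + 5307) = (19594 + 10551)/(-30*40 + 5307) = 30145/(-1200 + 5307) = 30145/4107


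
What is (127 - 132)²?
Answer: 25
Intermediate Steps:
(127 - 132)² = (-5)² = 25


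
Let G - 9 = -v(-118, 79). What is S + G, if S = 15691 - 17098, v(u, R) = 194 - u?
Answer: -1710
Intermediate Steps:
G = -303 (G = 9 - (194 - 1*(-118)) = 9 - (194 + 118) = 9 - 1*312 = 9 - 312 = -303)
S = -1407
S + G = -1407 - 303 = -1710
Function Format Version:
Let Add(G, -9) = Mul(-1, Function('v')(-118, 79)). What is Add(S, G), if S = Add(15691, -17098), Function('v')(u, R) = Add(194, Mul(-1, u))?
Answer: -1710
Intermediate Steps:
G = -303 (G = Add(9, Mul(-1, Add(194, Mul(-1, -118)))) = Add(9, Mul(-1, Add(194, 118))) = Add(9, Mul(-1, 312)) = Add(9, -312) = -303)
S = -1407
Add(S, G) = Add(-1407, -303) = -1710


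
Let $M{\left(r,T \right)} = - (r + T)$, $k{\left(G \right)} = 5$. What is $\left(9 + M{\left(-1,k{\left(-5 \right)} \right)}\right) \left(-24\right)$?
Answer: $-120$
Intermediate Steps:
$M{\left(r,T \right)} = - T - r$ ($M{\left(r,T \right)} = - (T + r) = - T - r$)
$\left(9 + M{\left(-1,k{\left(-5 \right)} \right)}\right) \left(-24\right) = \left(9 - 4\right) \left(-24\right) = 5 \left(-24\right) = -120$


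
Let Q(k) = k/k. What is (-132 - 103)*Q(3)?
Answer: -235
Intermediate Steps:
Q(k) = 1
(-132 - 103)*Q(3) = (-132 - 103)*1 = -235*1 = -235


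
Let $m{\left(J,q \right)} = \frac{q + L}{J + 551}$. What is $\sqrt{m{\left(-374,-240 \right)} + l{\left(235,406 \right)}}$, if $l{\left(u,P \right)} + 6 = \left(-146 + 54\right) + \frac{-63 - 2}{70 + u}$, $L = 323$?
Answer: $\frac{4 i \sqrt{712159323}}{10797} \approx 9.8866 i$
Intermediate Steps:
$l{\left(u,P \right)} = -98 - \frac{65}{70 + u}$ ($l{\left(u,P \right)} = -6 + \left(\left(-146 + 54\right) + \frac{-63 - 2}{70 + u}\right) = -6 - \left(92 + \frac{65}{70 + u}\right) = -98 - \frac{65}{70 + u}$)
$m{\left(J,q \right)} = \frac{323 + q}{551 + J}$ ($m{\left(J,q \right)} = \frac{q + 323}{J + 551} = \frac{323 + q}{551 + J}$)
$\sqrt{m{\left(-374,-240 \right)} + l{\left(235,406 \right)}} = \sqrt{\frac{323 - 240}{551 - 374} + \frac{-6925 - 23030}{70 + 235}} = \sqrt{\frac{1}{177} \cdot 83 + \frac{-6925 - 23030}{305}} = \sqrt{\frac{1}{177} \cdot 83 + \frac{1}{305} \left(-29955\right)} = \sqrt{\frac{83}{177} - \frac{5991}{61}} = \sqrt{- \frac{1055344}{10797}} = \frac{4 i \sqrt{712159323}}{10797}$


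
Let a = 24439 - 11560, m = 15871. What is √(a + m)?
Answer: 25*√46 ≈ 169.56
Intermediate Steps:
a = 12879
√(a + m) = √(12879 + 15871) = √28750 = 25*√46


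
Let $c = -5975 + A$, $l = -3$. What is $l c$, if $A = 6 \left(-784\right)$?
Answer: $32037$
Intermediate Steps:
$A = -4704$
$c = -10679$ ($c = -5975 - 4704 = -10679$)
$l c = \left(-3\right) \left(-10679\right) = 32037$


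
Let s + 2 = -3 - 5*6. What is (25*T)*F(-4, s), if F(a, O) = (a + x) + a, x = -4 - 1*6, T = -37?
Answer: 16650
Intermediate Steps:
s = -35 (s = -2 + (-3 - 5*6) = -2 + (-3 - 30) = -2 - 33 = -35)
x = -10 (x = -4 - 6 = -10)
F(a, O) = -10 + 2*a (F(a, O) = (a - 10) + a = (-10 + a) + a = -10 + 2*a)
(25*T)*F(-4, s) = (25*(-37))*(-10 + 2*(-4)) = -925*(-10 - 8) = -925*(-18) = 16650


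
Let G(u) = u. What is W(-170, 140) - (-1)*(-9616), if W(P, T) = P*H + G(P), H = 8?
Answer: -11146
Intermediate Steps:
W(P, T) = 9*P (W(P, T) = P*8 + P = 8*P + P = 9*P)
W(-170, 140) - (-1)*(-9616) = 9*(-170) - (-1)*(-9616) = -1530 - 1*9616 = -1530 - 9616 = -11146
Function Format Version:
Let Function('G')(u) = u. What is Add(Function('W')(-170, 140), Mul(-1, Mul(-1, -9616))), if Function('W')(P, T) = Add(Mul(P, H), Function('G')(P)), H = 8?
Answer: -11146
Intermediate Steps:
Function('W')(P, T) = Mul(9, P) (Function('W')(P, T) = Add(Mul(P, 8), P) = Add(Mul(8, P), P) = Mul(9, P))
Add(Function('W')(-170, 140), Mul(-1, Mul(-1, -9616))) = Add(Mul(9, -170), Mul(-1, Mul(-1, -9616))) = Add(-1530, Mul(-1, 9616)) = Add(-1530, -9616) = -11146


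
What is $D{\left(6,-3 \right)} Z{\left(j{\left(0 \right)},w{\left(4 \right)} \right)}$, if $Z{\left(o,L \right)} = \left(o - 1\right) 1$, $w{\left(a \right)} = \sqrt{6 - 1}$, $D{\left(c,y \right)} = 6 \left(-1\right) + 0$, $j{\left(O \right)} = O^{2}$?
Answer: $6$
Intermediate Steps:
$D{\left(c,y \right)} = -6$ ($D{\left(c,y \right)} = -6 + 0 = -6$)
$w{\left(a \right)} = \sqrt{5}$
$Z{\left(o,L \right)} = -1 + o$ ($Z{\left(o,L \right)} = \left(-1 + o\right) 1 = -1 + o$)
$D{\left(6,-3 \right)} Z{\left(j{\left(0 \right)},w{\left(4 \right)} \right)} = - 6 \left(-1 + 0^{2}\right) = - 6 \left(-1 + 0\right) = \left(-6\right) \left(-1\right) = 6$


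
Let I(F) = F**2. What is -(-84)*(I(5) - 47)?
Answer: -1848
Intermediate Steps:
-(-84)*(I(5) - 47) = -(-84)*(5**2 - 47) = -(-84)*(25 - 47) = -(-84)*(-22) = -1*1848 = -1848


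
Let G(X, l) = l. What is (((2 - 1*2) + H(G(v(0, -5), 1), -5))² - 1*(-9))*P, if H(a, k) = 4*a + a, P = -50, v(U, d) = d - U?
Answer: -1700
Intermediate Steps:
H(a, k) = 5*a
(((2 - 1*2) + H(G(v(0, -5), 1), -5))² - 1*(-9))*P = (((2 - 1*2) + 5*1)² - 1*(-9))*(-50) = (((2 - 2) + 5)² + 9)*(-50) = ((0 + 5)² + 9)*(-50) = (5² + 9)*(-50) = (25 + 9)*(-50) = 34*(-50) = -1700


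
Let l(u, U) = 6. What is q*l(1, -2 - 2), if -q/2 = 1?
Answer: -12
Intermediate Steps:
q = -2 (q = -2*1 = -2)
q*l(1, -2 - 2) = -2*6 = -12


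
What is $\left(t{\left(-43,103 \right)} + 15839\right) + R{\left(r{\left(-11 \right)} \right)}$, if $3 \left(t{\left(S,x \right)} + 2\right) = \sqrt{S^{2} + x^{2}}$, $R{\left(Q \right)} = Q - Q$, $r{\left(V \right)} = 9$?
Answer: $15837 + \frac{\sqrt{12458}}{3} \approx 15874.0$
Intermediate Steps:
$R{\left(Q \right)} = 0$
$t{\left(S,x \right)} = -2 + \frac{\sqrt{S^{2} + x^{2}}}{3}$
$\left(t{\left(-43,103 \right)} + 15839\right) + R{\left(r{\left(-11 \right)} \right)} = \left(\left(-2 + \frac{\sqrt{\left(-43\right)^{2} + 103^{2}}}{3}\right) + 15839\right) + 0 = \left(\left(-2 + \frac{\sqrt{1849 + 10609}}{3}\right) + 15839\right) + 0 = \left(\left(-2 + \frac{\sqrt{12458}}{3}\right) + 15839\right) + 0 = \left(15837 + \frac{\sqrt{12458}}{3}\right) + 0 = 15837 + \frac{\sqrt{12458}}{3}$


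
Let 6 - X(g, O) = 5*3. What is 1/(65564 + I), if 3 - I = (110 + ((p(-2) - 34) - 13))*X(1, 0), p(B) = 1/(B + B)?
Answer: 4/264527 ≈ 1.5121e-5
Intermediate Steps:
X(g, O) = -9 (X(g, O) = 6 - 5*3 = 6 - 1*15 = 6 - 15 = -9)
p(B) = 1/(2*B)
I = 2271/4 (I = 3 - (110 + (((½)/(-2) - 34) - 13))*(-9) = 3 - (110 + (((½)*(-½) - 34) - 13))*(-9) = 3 - (110 + ((-¼ - 34) - 13))*(-9) = 3 - (110 + (-137/4 - 13))*(-9) = 3 - (110 - 189/4)*(-9) = 3 - 251*(-9)/4 = 3 - 1*(-2259/4) = 3 + 2259/4 = 2271/4 ≈ 567.75)
1/(65564 + I) = 1/(65564 + 2271/4) = 1/(264527/4) = 4/264527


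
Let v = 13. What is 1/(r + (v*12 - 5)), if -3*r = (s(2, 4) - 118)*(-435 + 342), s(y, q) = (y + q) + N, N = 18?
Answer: -1/2763 ≈ -0.00036193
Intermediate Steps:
s(y, q) = 18 + q + y (s(y, q) = (y + q) + 18 = (q + y) + 18 = 18 + q + y)
r = -2914 (r = -((18 + 4 + 2) - 118)*(-435 + 342)/3 = -(24 - 118)*(-93)/3 = -(-94)*(-93)/3 = -⅓*8742 = -2914)
1/(r + (v*12 - 5)) = 1/(-2914 + (13*12 - 5)) = 1/(-2914 + (156 - 5)) = 1/(-2914 + 151) = 1/(-2763) = -1/2763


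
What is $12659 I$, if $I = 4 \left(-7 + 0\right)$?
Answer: $-354452$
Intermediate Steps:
$I = -28$ ($I = 4 \left(-7\right) = -28$)
$12659 I = 12659 \left(-28\right) = -354452$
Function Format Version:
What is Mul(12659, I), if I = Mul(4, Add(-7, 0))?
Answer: -354452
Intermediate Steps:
I = -28 (I = Mul(4, -7) = -28)
Mul(12659, I) = Mul(12659, -28) = -354452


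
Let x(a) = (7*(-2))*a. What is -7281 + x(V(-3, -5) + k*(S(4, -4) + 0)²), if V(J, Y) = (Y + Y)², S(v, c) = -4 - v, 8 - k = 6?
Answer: -10473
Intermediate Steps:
k = 2 (k = 8 - 1*6 = 8 - 6 = 2)
V(J, Y) = 4*Y² (V(J, Y) = (2*Y)² = 4*Y²)
x(a) = -14*a
-7281 + x(V(-3, -5) + k*(S(4, -4) + 0)²) = -7281 - 14*(4*(-5)² + 2*((-4 - 1*4) + 0)²) = -7281 - 14*(4*25 + 2*((-4 - 4) + 0)²) = -7281 - 14*(100 + 2*(-8 + 0)²) = -7281 - 14*(100 + 2*(-8)²) = -7281 - 14*(100 + 2*64) = -7281 - 14*(100 + 128) = -7281 - 14*228 = -7281 - 3192 = -10473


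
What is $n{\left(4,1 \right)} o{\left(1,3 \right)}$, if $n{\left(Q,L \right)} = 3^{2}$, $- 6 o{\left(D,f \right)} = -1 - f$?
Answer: $6$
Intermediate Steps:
$o{\left(D,f \right)} = \frac{1}{6} + \frac{f}{6}$ ($o{\left(D,f \right)} = - \frac{-1 - f}{6} = \frac{1}{6} + \frac{f}{6}$)
$n{\left(Q,L \right)} = 9$
$n{\left(4,1 \right)} o{\left(1,3 \right)} = 9 \left(\frac{1}{6} + \frac{1}{6} \cdot 3\right) = 9 \left(\frac{1}{6} + \frac{1}{2}\right) = 9 \cdot \frac{2}{3} = 6$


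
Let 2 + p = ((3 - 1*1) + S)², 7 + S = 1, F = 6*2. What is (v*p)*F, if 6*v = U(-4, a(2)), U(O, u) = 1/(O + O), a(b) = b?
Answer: -7/2 ≈ -3.5000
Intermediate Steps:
F = 12
S = -6 (S = -7 + 1 = -6)
U(O, u) = 1/(2*O)
v = -1/48 (v = ((½)/(-4))/6 = ((½)*(-¼))/6 = (⅙)*(-⅛) = -1/48 ≈ -0.020833)
p = 14 (p = -2 + ((3 - 1*1) - 6)² = -2 + ((3 - 1) - 6)² = -2 + (2 - 6)² = -2 + (-4)² = -2 + 16 = 14)
(v*p)*F = -1/48*14*12 = -7/24*12 = -7/2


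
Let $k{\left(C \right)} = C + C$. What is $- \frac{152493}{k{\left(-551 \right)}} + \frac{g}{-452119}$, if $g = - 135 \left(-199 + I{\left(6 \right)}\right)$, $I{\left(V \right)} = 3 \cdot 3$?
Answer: $\frac{68916716367}{498235138} \approx 138.32$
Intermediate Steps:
$k{\left(C \right)} = 2 C$
$I{\left(V \right)} = 9$
$g = 25650$ ($g = - 135 \left(-199 + 9\right) = \left(-135\right) \left(-190\right) = 25650$)
$- \frac{152493}{k{\left(-551 \right)}} + \frac{g}{-452119} = - \frac{152493}{2 \left(-551\right)} + \frac{25650}{-452119} = - \frac{152493}{-1102} + 25650 \left(- \frac{1}{452119}\right) = \left(-152493\right) \left(- \frac{1}{1102}\right) - \frac{25650}{452119} = \frac{152493}{1102} - \frac{25650}{452119} = \frac{68916716367}{498235138}$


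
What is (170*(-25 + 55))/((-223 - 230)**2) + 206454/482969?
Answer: 14943120262/33036528507 ≈ 0.45232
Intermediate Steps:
(170*(-25 + 55))/((-223 - 230)**2) + 206454/482969 = (170*30)/((-453)**2) + 206454*(1/482969) = 5100/205209 + 206454/482969 = 5100*(1/205209) + 206454/482969 = 1700/68403 + 206454/482969 = 14943120262/33036528507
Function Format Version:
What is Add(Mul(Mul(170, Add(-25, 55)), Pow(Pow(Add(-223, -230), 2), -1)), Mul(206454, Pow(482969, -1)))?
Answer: Rational(14943120262, 33036528507) ≈ 0.45232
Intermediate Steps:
Add(Mul(Mul(170, Add(-25, 55)), Pow(Pow(Add(-223, -230), 2), -1)), Mul(206454, Pow(482969, -1))) = Add(Mul(Mul(170, 30), Pow(Pow(-453, 2), -1)), Mul(206454, Rational(1, 482969))) = Add(Mul(5100, Pow(205209, -1)), Rational(206454, 482969)) = Add(Mul(5100, Rational(1, 205209)), Rational(206454, 482969)) = Add(Rational(1700, 68403), Rational(206454, 482969)) = Rational(14943120262, 33036528507)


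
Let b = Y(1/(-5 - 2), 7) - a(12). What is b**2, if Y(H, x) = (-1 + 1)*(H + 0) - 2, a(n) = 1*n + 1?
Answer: 225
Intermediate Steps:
a(n) = 1 + n (a(n) = n + 1 = 1 + n)
Y(H, x) = -2 (Y(H, x) = 0*H - 2 = 0 - 2 = -2)
b = -15 (b = -2 - (1 + 12) = -2 - 1*13 = -2 - 13 = -15)
b**2 = (-15)**2 = 225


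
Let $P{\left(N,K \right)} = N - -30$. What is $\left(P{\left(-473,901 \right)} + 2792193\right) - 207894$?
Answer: $2583856$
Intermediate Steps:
$P{\left(N,K \right)} = 30 + N$ ($P{\left(N,K \right)} = N + 30 = 30 + N$)
$\left(P{\left(-473,901 \right)} + 2792193\right) - 207894 = \left(\left(30 - 473\right) + 2792193\right) - 207894 = \left(-443 + 2792193\right) - 207894 = 2791750 - 207894 = 2583856$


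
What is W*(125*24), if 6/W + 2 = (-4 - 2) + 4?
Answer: -4500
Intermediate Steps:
W = -3/2 (W = 6/(-2 + ((-4 - 2) + 4)) = 6/(-2 + (-6 + 4)) = 6/(-2 - 2) = 6/(-4) = 6*(-1/4) = -3/2 ≈ -1.5000)
W*(125*24) = -375*24/2 = -3/2*3000 = -4500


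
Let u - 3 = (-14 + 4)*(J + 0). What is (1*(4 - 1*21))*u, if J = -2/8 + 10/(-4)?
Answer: -1037/2 ≈ -518.50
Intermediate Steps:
J = -11/4 (J = -2*⅛ + 10*(-¼) = -¼ - 5/2 = -11/4 ≈ -2.7500)
u = 61/2 (u = 3 + (-14 + 4)*(-11/4 + 0) = 3 - 10*(-11/4) = 3 + 55/2 = 61/2 ≈ 30.500)
(1*(4 - 1*21))*u = (1*(4 - 1*21))*(61/2) = (1*(4 - 21))*(61/2) = (1*(-17))*(61/2) = -17*61/2 = -1037/2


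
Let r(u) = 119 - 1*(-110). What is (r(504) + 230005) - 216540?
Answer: 13694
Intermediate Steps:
r(u) = 229 (r(u) = 119 + 110 = 229)
(r(504) + 230005) - 216540 = (229 + 230005) - 216540 = 230234 - 216540 = 13694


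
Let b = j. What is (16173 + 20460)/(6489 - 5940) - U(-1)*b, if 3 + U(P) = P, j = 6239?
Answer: 4579159/183 ≈ 25023.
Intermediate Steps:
b = 6239
U(P) = -3 + P
(16173 + 20460)/(6489 - 5940) - U(-1)*b = (16173 + 20460)/(6489 - 5940) - (-3 - 1)*6239 = 36633/549 - (-4)*6239 = 36633*(1/549) - 1*(-24956) = 12211/183 + 24956 = 4579159/183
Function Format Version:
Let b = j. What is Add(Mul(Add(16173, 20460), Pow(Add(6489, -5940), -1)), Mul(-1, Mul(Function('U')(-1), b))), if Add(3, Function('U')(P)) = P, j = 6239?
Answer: Rational(4579159, 183) ≈ 25023.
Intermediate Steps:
b = 6239
Function('U')(P) = Add(-3, P)
Add(Mul(Add(16173, 20460), Pow(Add(6489, -5940), -1)), Mul(-1, Mul(Function('U')(-1), b))) = Add(Mul(Add(16173, 20460), Pow(Add(6489, -5940), -1)), Mul(-1, Mul(Add(-3, -1), 6239))) = Add(Mul(36633, Pow(549, -1)), Mul(-1, Mul(-4, 6239))) = Add(Mul(36633, Rational(1, 549)), Mul(-1, -24956)) = Add(Rational(12211, 183), 24956) = Rational(4579159, 183)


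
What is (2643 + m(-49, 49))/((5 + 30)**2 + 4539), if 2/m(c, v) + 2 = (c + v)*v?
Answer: 1321/2882 ≈ 0.45836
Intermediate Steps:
m(c, v) = 2/(-2 + v*(c + v)) (m(c, v) = 2/(-2 + (c + v)*v) = 2/(-2 + v*(c + v)))
(2643 + m(-49, 49))/((5 + 30)**2 + 4539) = (2643 + 2/(-2 + 49**2 - 49*49))/((5 + 30)**2 + 4539) = (2643 + 2/(-2 + 2401 - 2401))/(35**2 + 4539) = (2643 + 2/(-2))/(1225 + 4539) = (2643 + 2*(-1/2))/5764 = (2643 - 1)*(1/5764) = 2642*(1/5764) = 1321/2882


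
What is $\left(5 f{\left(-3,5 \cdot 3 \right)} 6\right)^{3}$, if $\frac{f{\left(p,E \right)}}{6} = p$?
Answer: $-157464000$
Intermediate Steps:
$f{\left(p,E \right)} = 6 p$
$\left(5 f{\left(-3,5 \cdot 3 \right)} 6\right)^{3} = \left(5 \cdot 6 \left(-3\right) 6\right)^{3} = \left(5 \left(-18\right) 6\right)^{3} = \left(\left(-90\right) 6\right)^{3} = \left(-540\right)^{3} = -157464000$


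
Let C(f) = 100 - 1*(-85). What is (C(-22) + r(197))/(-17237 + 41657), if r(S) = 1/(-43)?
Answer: 3977/525030 ≈ 0.0075748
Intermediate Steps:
r(S) = -1/43
C(f) = 185 (C(f) = 100 + 85 = 185)
(C(-22) + r(197))/(-17237 + 41657) = (185 - 1/43)/(-17237 + 41657) = (7954/43)/24420 = (7954/43)*(1/24420) = 3977/525030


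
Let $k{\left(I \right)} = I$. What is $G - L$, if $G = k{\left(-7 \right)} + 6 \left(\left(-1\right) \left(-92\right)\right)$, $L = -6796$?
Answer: $7341$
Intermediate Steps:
$G = 545$ ($G = -7 + 6 \left(\left(-1\right) \left(-92\right)\right) = -7 + 6 \cdot 92 = -7 + 552 = 545$)
$G - L = 545 - -6796 = 545 + 6796 = 7341$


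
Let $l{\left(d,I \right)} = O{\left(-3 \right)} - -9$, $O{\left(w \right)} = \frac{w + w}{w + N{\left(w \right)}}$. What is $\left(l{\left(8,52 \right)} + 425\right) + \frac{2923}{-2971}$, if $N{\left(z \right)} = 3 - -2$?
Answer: $\frac{1277578}{2971} \approx 430.02$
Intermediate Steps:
$N{\left(z \right)} = 5$ ($N{\left(z \right)} = 3 + 2 = 5$)
$O{\left(w \right)} = \frac{2 w}{5 + w}$ ($O{\left(w \right)} = \frac{w + w}{w + 5} = \frac{2 w}{5 + w}$)
$l{\left(d,I \right)} = 6$ ($l{\left(d,I \right)} = 2 \left(-3\right) \frac{1}{5 - 3} - -9 = 2 \left(-3\right) \frac{1}{2} + 9 = -3 + 9 = 6$)
$\left(l{\left(8,52 \right)} + 425\right) + \frac{2923}{-2971} = \left(6 + 425\right) + \frac{2923}{-2971} = 431 + 2923 \left(- \frac{1}{2971}\right) = 431 - \frac{2923}{2971} = \frac{1277578}{2971}$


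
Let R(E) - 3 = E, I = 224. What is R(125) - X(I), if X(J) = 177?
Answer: -49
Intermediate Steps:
R(E) = 3 + E
R(125) - X(I) = (3 + 125) - 1*177 = 128 - 177 = -49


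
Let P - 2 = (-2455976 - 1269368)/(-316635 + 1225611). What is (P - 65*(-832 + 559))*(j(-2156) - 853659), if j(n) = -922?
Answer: -861410796824123/56811 ≈ -1.5163e+10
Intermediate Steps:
P = -119212/56811 (P = 2 + (-2455976 - 1269368)/(-316635 + 1225611) = 2 - 3725344/908976 = 2 - 3725344*1/908976 = 2 - 232834/56811 = -119212/56811 ≈ -2.0984)
(P - 65*(-832 + 559))*(j(-2156) - 853659) = (-119212/56811 - 65*(-832 + 559))*(-922 - 853659) = (-119212/56811 - 65*(-273))*(-854581) = (-119212/56811 + 17745)*(-854581) = (1007991983/56811)*(-854581) = -861410796824123/56811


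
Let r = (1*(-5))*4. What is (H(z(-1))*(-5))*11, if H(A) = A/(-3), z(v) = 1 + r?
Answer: -1045/3 ≈ -348.33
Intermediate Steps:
r = -20 (r = -5*4 = -20)
z(v) = -19 (z(v) = 1 - 20 = -19)
H(A) = -A/3 (H(A) = A*(-⅓) = -A/3)
(H(z(-1))*(-5))*11 = (-⅓*(-19)*(-5))*11 = ((19/3)*(-5))*11 = -95/3*11 = -1045/3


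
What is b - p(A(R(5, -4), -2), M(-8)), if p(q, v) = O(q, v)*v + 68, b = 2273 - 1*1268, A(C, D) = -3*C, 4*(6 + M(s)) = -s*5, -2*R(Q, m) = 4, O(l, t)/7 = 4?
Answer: 825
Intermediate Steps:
O(l, t) = 28 (O(l, t) = 7*4 = 28)
R(Q, m) = -2 (R(Q, m) = -½*4 = -2)
M(s) = -6 - 5*s/4 (M(s) = -6 + (-s*5)/4 = -6 + (-5*s)/4 = -6 - 5*s/4)
b = 1005 (b = 2273 - 1268 = 1005)
p(q, v) = 68 + 28*v (p(q, v) = 28*v + 68 = 68 + 28*v)
b - p(A(R(5, -4), -2), M(-8)) = 1005 - (68 + 28*(-6 - 5/4*(-8))) = 1005 - (68 + 28*(-6 + 10)) = 1005 - (68 + 28*4) = 1005 - (68 + 112) = 1005 - 1*180 = 1005 - 180 = 825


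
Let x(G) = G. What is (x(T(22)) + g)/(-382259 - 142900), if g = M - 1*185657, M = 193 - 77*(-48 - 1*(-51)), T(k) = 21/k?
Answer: 4085269/11553498 ≈ 0.35360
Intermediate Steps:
M = -38 (M = 193 - 77*(-48 + 51) = 193 - 77*3 = 193 - 231 = -38)
g = -185695 (g = -38 - 1*185657 = -38 - 185657 = -185695)
(x(T(22)) + g)/(-382259 - 142900) = (21/22 - 185695)/(-382259 - 142900) = (21*(1/22) - 185695)/(-525159) = (21/22 - 185695)*(-1/525159) = -4085269/22*(-1/525159) = 4085269/11553498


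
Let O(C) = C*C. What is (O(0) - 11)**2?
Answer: 121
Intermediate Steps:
O(C) = C**2
(O(0) - 11)**2 = (0**2 - 11)**2 = (0 - 11)**2 = (-11)**2 = 121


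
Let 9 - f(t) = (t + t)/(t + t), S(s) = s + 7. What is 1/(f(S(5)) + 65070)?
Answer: 1/65078 ≈ 1.5366e-5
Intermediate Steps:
S(s) = 7 + s
f(t) = 8 (f(t) = 9 - (t + t)/(t + t) = 9 - 2*t/(2*t) = 9 - 2*t*1/(2*t) = 9 - 1*1 = 9 - 1 = 8)
1/(f(S(5)) + 65070) = 1/(8 + 65070) = 1/65078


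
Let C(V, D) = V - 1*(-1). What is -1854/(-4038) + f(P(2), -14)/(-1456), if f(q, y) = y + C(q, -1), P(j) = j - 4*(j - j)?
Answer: 457307/979888 ≈ 0.46669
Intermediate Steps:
C(V, D) = 1 + V (C(V, D) = V + 1 = 1 + V)
P(j) = j (P(j) = j - 4*0 = j + 0 = j)
f(q, y) = 1 + q + y (f(q, y) = y + (1 + q) = 1 + q + y)
-1854/(-4038) + f(P(2), -14)/(-1456) = -1854/(-4038) + (1 + 2 - 14)/(-1456) = -1854*(-1/4038) - 11*(-1/1456) = 309/673 + 11/1456 = 457307/979888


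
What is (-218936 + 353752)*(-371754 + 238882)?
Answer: -17913271552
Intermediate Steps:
(-218936 + 353752)*(-371754 + 238882) = 134816*(-132872) = -17913271552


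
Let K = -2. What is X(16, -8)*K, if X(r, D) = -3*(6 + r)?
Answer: 132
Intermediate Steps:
X(r, D) = -18 - 3*r
X(16, -8)*K = (-18 - 3*16)*(-2) = (-18 - 48)*(-2) = -66*(-2) = 132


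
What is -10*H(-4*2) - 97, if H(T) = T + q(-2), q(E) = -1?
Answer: -7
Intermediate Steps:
H(T) = -1 + T (H(T) = T - 1 = -1 + T)
-10*H(-4*2) - 97 = -10*(-1 - 4*2) - 97 = -10*(-1 - 8) - 97 = -10*(-9) - 97 = 90 - 97 = -7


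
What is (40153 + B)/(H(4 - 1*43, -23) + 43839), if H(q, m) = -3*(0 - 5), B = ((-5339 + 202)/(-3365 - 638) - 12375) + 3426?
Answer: 124914749/175547562 ≈ 0.71157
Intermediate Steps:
B = -35817710/4003 (B = (-5137/(-4003) - 12375) + 3426 = (-5137*(-1/4003) - 12375) + 3426 = (5137/4003 - 12375) + 3426 = -49531988/4003 + 3426 = -35817710/4003 ≈ -8947.7)
H(q, m) = 15 (H(q, m) = -3*(-5) = 15)
(40153 + B)/(H(4 - 1*43, -23) + 43839) = (40153 - 35817710/4003)/(15 + 43839) = (124914749/4003)/43854 = (124914749/4003)*(1/43854) = 124914749/175547562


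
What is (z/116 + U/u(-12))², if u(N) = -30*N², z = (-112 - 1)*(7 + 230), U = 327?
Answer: 93012927551041/1743897600 ≈ 53336.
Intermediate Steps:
z = -26781 (z = -113*237 = -26781)
u(N) = -30*N²
(z/116 + U/u(-12))² = (-26781/116 + 327/((-30*(-12)²)))² = (-26781*1/116 + 327/((-30*144)))² = (-26781/116 + 327/(-4320))² = (-26781/116 + 327*(-1/4320))² = (-26781/116 - 109/1440)² = (-9644321/41760)² = 93012927551041/1743897600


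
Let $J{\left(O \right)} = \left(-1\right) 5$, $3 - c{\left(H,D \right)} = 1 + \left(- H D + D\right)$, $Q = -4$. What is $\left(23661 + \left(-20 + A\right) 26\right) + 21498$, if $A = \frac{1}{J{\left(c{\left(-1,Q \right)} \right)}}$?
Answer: $\frac{223169}{5} \approx 44634.0$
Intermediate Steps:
$c{\left(H,D \right)} = 2 - D + D H$ ($c{\left(H,D \right)} = 3 - \left(1 + \left(- H D + D\right)\right) = 3 - \left(1 - \left(- D + D H\right)\right) = 3 - \left(1 + D - D H\right) = 2 - D + D H$)
$J{\left(O \right)} = -5$
$A = - \frac{1}{5}$ ($A = \frac{1}{-5} = - \frac{1}{5} \approx -0.2$)
$\left(23661 + \left(-20 + A\right) 26\right) + 21498 = \left(23661 + \left(-20 - \frac{1}{5}\right) 26\right) + 21498 = \left(23661 - \frac{2626}{5}\right) + 21498 = \frac{115679}{5} + 21498 = \frac{223169}{5}$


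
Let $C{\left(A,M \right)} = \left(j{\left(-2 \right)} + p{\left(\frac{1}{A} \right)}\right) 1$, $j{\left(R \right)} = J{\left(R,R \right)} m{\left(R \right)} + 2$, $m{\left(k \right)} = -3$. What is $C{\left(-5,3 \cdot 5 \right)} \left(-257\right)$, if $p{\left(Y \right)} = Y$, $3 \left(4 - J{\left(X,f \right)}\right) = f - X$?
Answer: $\frac{13107}{5} \approx 2621.4$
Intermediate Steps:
$J{\left(X,f \right)} = 4 - \frac{f}{3} + \frac{X}{3}$ ($J{\left(X,f \right)} = 4 - \frac{f - X}{3} = 4 + \left(- \frac{f}{3} + \frac{X}{3}\right) = 4 - \frac{f}{3} + \frac{X}{3}$)
$j{\left(R \right)} = -10$ ($j{\left(R \right)} = \left(4 - \frac{R}{3} + \frac{R}{3}\right) \left(-3\right) + 2 = 4 \left(-3\right) + 2 = -12 + 2 = -10$)
$C{\left(A,M \right)} = -10 + \frac{1}{A}$ ($C{\left(A,M \right)} = \left(-10 + \frac{1}{A}\right) 1 = -10 + \frac{1}{A}$)
$C{\left(-5,3 \cdot 5 \right)} \left(-257\right) = \left(-10 + \frac{1}{-5}\right) \left(-257\right) = \left(-10 - \frac{1}{5}\right) \left(-257\right) = \left(- \frac{51}{5}\right) \left(-257\right) = \frac{13107}{5}$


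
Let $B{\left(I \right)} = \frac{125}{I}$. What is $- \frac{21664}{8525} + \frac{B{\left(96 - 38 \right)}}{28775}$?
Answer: $- \frac{1446202687}{569111950} \approx -2.5412$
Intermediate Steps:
$- \frac{21664}{8525} + \frac{B{\left(96 - 38 \right)}}{28775} = - \frac{21664}{8525} + \frac{125 \frac{1}{96 - 38}}{28775} = \left(-21664\right) \frac{1}{8525} + \frac{125}{58} \cdot \frac{1}{28775} = - \frac{21664}{8525} + 125 \cdot \frac{1}{58} \cdot \frac{1}{28775} = - \frac{21664}{8525} + \frac{125}{58} \cdot \frac{1}{28775} = - \frac{21664}{8525} + \frac{5}{66758} = - \frac{1446202687}{569111950}$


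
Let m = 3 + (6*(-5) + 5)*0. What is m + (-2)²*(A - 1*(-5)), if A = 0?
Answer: 23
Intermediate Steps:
m = 3 (m = 3 + (-30 + 5)*0 = 3 - 25*0 = 3 + 0 = 3)
m + (-2)²*(A - 1*(-5)) = 3 + (-2)²*(0 - 1*(-5)) = 3 + 4*(0 + 5) = 3 + 4*5 = 3 + 20 = 23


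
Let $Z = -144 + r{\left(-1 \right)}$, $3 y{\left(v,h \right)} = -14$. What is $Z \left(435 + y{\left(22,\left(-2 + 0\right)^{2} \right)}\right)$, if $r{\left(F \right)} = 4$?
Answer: $- \frac{180740}{3} \approx -60247.0$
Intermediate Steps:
$y{\left(v,h \right)} = - \frac{14}{3}$ ($y{\left(v,h \right)} = \frac{1}{3} \left(-14\right) = - \frac{14}{3}$)
$Z = -140$ ($Z = -144 + 4 = -140$)
$Z \left(435 + y{\left(22,\left(-2 + 0\right)^{2} \right)}\right) = - 140 \left(435 - \frac{14}{3}\right) = \left(-140\right) \frac{1291}{3} = - \frac{180740}{3}$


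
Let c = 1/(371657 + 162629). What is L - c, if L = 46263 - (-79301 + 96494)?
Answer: 15531694019/534286 ≈ 29070.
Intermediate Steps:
L = 29070 (L = 46263 - 1*17193 = 46263 - 17193 = 29070)
c = 1/534286 ≈ 1.8717e-6
L - c = 29070 - 1*1/534286 = 29070 - 1/534286 = 15531694019/534286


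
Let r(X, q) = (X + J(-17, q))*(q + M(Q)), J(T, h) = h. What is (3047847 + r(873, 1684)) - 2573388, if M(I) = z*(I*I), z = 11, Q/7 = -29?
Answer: 1163865990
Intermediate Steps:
Q = -203 (Q = 7*(-29) = -203)
M(I) = 11*I² (M(I) = 11*(I*I) = 11*I²)
r(X, q) = (453299 + q)*(X + q) (r(X, q) = (X + q)*(q + 11*(-203)²) = (X + q)*(q + 11*41209) = (X + q)*(q + 453299) = (X + q)*(453299 + q) = (453299 + q)*(X + q))
(3047847 + r(873, 1684)) - 2573388 = (3047847 + (1684² + 453299*873 + 453299*1684 + 873*1684)) - 2573388 = (3047847 + (2835856 + 395730027 + 763355516 + 1470132)) - 2573388 = (3047847 + 1163391531) - 2573388 = 1166439378 - 2573388 = 1163865990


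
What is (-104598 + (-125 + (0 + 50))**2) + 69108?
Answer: -29865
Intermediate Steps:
(-104598 + (-125 + (0 + 50))**2) + 69108 = (-104598 + (-125 + 50)**2) + 69108 = (-104598 + (-75)**2) + 69108 = (-104598 + 5625) + 69108 = -98973 + 69108 = -29865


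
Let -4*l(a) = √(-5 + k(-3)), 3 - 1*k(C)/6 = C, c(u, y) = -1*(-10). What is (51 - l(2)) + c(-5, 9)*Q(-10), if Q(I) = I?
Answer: -49 + √31/4 ≈ -47.608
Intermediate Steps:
c(u, y) = 10
k(C) = 18 - 6*C
l(a) = -√31/4 (l(a) = -√(-5 + (18 - 6*(-3)))/4 = -√(-5 + (18 + 18))/4 = -√(-5 + 36)/4 = -√31/4)
(51 - l(2)) + c(-5, 9)*Q(-10) = (51 - (-1)*√31/4) + 10*(-10) = (51 + √31/4) - 100 = -49 + √31/4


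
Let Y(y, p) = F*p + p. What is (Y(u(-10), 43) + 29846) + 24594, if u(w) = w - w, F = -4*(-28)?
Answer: 59299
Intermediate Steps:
F = 112
u(w) = 0
Y(y, p) = 113*p (Y(y, p) = 112*p + p = 113*p)
(Y(u(-10), 43) + 29846) + 24594 = (113*43 + 29846) + 24594 = (4859 + 29846) + 24594 = 34705 + 24594 = 59299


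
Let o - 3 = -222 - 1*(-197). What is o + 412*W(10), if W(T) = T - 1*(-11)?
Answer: 8630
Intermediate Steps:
o = -22 (o = 3 + (-222 - 1*(-197)) = 3 + (-222 + 197) = 3 - 25 = -22)
W(T) = 11 + T (W(T) = T + 11 = 11 + T)
o + 412*W(10) = -22 + 412*(11 + 10) = -22 + 412*21 = -22 + 8652 = 8630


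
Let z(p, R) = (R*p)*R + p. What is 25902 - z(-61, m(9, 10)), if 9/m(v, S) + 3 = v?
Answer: 104401/4 ≈ 26100.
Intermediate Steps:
m(v, S) = 9/(-3 + v)
z(p, R) = p + p*R² (z(p, R) = p*R² + p = p + p*R²)
25902 - z(-61, m(9, 10)) = 25902 - (-61)*(1 + (9/(-3 + 9))²) = 25902 - (-61)*(1 + (9/6)²) = 25902 - (-61)*(1 + (9*(⅙))²) = 25902 - (-61)*(1 + (3/2)²) = 25902 - (-61)*(1 + 9/4) = 25902 - (-61)*13/4 = 25902 - 1*(-793/4) = 25902 + 793/4 = 104401/4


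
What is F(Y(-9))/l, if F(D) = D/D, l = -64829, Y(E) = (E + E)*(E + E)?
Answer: -1/64829 ≈ -1.5425e-5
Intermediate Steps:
Y(E) = 4*E**2 (Y(E) = (2*E)*(2*E) = 4*E**2)
F(D) = 1
F(Y(-9))/l = 1/(-64829) = 1*(-1/64829) = -1/64829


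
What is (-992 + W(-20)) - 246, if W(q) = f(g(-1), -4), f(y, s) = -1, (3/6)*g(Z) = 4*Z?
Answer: -1239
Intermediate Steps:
g(Z) = 8*Z (g(Z) = 2*(4*Z) = 8*Z)
W(q) = -1
(-992 + W(-20)) - 246 = (-992 - 1) - 246 = -993 - 246 = -1239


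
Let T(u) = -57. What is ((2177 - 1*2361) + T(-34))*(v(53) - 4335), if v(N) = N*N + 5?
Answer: 366561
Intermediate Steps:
v(N) = 5 + N**2 (v(N) = N**2 + 5 = 5 + N**2)
((2177 - 1*2361) + T(-34))*(v(53) - 4335) = ((2177 - 1*2361) - 57)*((5 + 53**2) - 4335) = ((2177 - 2361) - 57)*((5 + 2809) - 4335) = (-184 - 57)*(2814 - 4335) = -241*(-1521) = 366561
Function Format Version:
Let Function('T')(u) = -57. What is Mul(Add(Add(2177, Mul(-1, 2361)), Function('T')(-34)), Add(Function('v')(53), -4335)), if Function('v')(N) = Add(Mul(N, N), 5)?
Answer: 366561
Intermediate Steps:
Function('v')(N) = Add(5, Pow(N, 2)) (Function('v')(N) = Add(Pow(N, 2), 5) = Add(5, Pow(N, 2)))
Mul(Add(Add(2177, Mul(-1, 2361)), Function('T')(-34)), Add(Function('v')(53), -4335)) = Mul(Add(Add(2177, Mul(-1, 2361)), -57), Add(Add(5, Pow(53, 2)), -4335)) = Mul(Add(Add(2177, -2361), -57), Add(Add(5, 2809), -4335)) = Mul(Add(-184, -57), Add(2814, -4335)) = Mul(-241, -1521) = 366561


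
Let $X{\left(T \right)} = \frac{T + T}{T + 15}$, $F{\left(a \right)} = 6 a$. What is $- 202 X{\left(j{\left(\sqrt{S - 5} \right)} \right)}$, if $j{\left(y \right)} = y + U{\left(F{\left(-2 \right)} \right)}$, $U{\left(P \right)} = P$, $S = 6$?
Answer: $1111$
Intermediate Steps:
$j{\left(y \right)} = -12 + y$ ($j{\left(y \right)} = y + 6 \left(-2\right) = y - 12 = -12 + y$)
$X{\left(T \right)} = \frac{2 T}{15 + T}$
$- 202 X{\left(j{\left(\sqrt{S - 5} \right)} \right)} = - 202 \frac{2 \left(-12 + \sqrt{6 - 5}\right)}{15 - \left(12 - \sqrt{6 - 5}\right)} = - 202 \frac{2 \left(-12 + \sqrt{1}\right)}{15 - \left(12 - \sqrt{1}\right)} = - 202 \frac{2 \left(-12 + 1\right)}{15 + \left(-12 + 1\right)} = - 202 \cdot 2 \left(-11\right) \frac{1}{15 - 11} = - 202 \cdot 2 \left(-11\right) \frac{1}{4} = \left(-202\right) \left(- \frac{11}{2}\right) = 1111$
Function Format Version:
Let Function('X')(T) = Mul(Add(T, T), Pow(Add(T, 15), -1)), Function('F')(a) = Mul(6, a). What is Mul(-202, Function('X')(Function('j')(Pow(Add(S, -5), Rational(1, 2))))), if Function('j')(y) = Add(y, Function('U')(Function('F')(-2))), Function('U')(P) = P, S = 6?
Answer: 1111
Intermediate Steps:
Function('j')(y) = Add(-12, y) (Function('j')(y) = Add(y, Mul(6, -2)) = Add(y, -12) = Add(-12, y))
Function('X')(T) = Mul(2, T, Pow(Add(15, T), -1)) (Function('X')(T) = Mul(Mul(2, T), Pow(Add(15, T), -1)) = Mul(2, T, Pow(Add(15, T), -1)))
Mul(-202, Function('X')(Function('j')(Pow(Add(S, -5), Rational(1, 2))))) = Mul(-202, Mul(2, Add(-12, Pow(Add(6, -5), Rational(1, 2))), Pow(Add(15, Add(-12, Pow(Add(6, -5), Rational(1, 2)))), -1))) = Mul(-202, Mul(2, Add(-12, Pow(1, Rational(1, 2))), Pow(Add(15, Add(-12, Pow(1, Rational(1, 2)))), -1))) = Mul(-202, Mul(2, Add(-12, 1), Pow(Add(15, Add(-12, 1)), -1))) = Mul(-202, Mul(2, -11, Pow(Add(15, -11), -1))) = Mul(-202, Mul(2, -11, Pow(4, -1))) = Mul(-202, Mul(2, -11, Rational(1, 4))) = Mul(-202, Rational(-11, 2)) = 1111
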